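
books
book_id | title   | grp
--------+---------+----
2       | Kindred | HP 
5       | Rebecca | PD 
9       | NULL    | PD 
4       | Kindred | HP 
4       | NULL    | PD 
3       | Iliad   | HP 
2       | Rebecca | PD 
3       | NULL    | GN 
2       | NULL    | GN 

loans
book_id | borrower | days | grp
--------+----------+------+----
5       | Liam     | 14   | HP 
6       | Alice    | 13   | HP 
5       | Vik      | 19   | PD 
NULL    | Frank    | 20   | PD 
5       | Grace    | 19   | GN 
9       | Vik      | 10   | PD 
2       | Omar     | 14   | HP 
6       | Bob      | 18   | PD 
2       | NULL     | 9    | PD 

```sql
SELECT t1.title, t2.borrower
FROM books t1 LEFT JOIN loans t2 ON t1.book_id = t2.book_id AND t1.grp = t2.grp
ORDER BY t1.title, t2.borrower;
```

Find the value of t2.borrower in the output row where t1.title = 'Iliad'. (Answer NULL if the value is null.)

NULL

LEFT JOIN keeps every row from `books`; unmatched rows get NULL for `loans`'s columns.
Matching on t1.book_id = t2.book_id AND t1.grp = t2.grp. A NULL in a compared column never satisfies the condition.
Matched pairs: 4; unmatched t1 rows kept: 5.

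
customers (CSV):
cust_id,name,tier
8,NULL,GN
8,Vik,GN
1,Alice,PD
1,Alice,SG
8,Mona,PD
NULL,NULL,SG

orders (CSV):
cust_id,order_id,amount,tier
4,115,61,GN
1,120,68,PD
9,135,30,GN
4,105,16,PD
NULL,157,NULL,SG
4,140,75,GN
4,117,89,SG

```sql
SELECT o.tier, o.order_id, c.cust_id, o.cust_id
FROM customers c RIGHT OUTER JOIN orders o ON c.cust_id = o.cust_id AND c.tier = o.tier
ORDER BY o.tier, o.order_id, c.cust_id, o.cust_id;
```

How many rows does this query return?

RIGHT JOIN keeps every row from `orders`; unmatched rows get NULL for `customers`'s columns.
Matching on c.cust_id = o.cust_id AND c.tier = o.tier. A NULL in a compared column never satisfies the condition.
- c row (cust_id=8, tier=GN): no match.
- c row (cust_id=8, tier=GN): no match.
- c row (cust_id=1, tier=PD): matches 1 o row(s) → 1 output row(s).
- c row (cust_id=1, tier=SG): no match.
- c row (cust_id=8, tier=PD): no match.
- c row (cust_id=NULL, tier=SG): no match.
- 6 o row(s) had no c match → kept, c columns NULL.
Total: 1 matched + 6 padded = 7 rows.

7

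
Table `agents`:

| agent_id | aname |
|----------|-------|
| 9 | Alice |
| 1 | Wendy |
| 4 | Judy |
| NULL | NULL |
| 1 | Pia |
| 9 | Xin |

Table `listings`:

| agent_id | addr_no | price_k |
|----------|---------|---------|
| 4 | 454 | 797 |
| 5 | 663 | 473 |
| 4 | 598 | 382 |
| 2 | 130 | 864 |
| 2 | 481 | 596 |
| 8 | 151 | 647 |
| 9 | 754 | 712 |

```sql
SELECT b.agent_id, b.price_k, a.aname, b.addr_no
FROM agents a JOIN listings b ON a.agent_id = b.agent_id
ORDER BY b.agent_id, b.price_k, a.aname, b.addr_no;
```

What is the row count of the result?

INNER JOIN keeps only pairs where the ON condition holds.
Matching on a.agent_id = b.agent_id. A NULL in a compared column never satisfies the condition.
- a[0] agent_id=9 → 1 match(es) in b → 1 row(s).
- a[1] agent_id=1 → no match; dropped.
- a[2] agent_id=4 → 2 match(es) in b → 2 row(s).
- a[3] agent_id=NULL → no match; dropped.
- a[4] agent_id=1 → no match; dropped.
- a[5] agent_id=9 → 1 match(es) in b → 1 row(s).
Total: 4 rows.

4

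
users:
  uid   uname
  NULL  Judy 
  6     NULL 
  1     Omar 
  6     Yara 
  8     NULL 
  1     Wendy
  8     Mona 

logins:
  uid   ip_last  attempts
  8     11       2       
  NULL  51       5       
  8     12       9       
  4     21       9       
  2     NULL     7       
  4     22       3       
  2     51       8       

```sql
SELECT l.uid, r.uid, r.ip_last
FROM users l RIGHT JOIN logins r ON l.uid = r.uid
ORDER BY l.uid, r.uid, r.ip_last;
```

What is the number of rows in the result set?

9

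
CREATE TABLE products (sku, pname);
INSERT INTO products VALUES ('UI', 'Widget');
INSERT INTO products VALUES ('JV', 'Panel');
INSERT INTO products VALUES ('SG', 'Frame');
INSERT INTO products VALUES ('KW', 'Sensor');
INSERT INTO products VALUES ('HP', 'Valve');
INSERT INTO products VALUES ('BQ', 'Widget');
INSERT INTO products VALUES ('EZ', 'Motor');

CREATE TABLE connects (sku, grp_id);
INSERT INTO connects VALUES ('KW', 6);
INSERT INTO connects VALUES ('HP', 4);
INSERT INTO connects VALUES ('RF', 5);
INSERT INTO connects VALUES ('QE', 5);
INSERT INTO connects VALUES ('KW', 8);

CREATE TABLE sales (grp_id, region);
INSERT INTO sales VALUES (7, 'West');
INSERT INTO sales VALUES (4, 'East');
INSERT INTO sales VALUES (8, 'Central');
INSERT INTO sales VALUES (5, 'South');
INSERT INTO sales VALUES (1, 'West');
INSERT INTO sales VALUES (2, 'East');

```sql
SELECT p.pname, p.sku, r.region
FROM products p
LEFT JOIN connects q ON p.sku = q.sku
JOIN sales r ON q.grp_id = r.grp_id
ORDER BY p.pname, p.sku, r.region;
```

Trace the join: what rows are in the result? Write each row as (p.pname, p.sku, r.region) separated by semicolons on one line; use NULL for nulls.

(Sensor, KW, Central); (Valve, HP, East)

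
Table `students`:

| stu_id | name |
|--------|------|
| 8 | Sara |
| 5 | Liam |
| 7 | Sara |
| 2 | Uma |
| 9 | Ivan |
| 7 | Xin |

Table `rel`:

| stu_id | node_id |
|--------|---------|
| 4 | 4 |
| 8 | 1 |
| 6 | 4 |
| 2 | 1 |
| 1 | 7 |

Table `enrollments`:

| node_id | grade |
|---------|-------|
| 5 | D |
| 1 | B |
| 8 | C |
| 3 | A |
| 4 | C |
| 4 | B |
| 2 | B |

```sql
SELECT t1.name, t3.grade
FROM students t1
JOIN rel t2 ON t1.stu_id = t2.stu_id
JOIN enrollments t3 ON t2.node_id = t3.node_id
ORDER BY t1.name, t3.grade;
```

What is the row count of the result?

2

Step 1 — t1 INNER JOIN t2 on stu_id → 2 row(s).
Then INNER JOIN `enrollments t3` on node_id: keep only rows whose t2.node_id appears in t3.
Result: 2 row(s).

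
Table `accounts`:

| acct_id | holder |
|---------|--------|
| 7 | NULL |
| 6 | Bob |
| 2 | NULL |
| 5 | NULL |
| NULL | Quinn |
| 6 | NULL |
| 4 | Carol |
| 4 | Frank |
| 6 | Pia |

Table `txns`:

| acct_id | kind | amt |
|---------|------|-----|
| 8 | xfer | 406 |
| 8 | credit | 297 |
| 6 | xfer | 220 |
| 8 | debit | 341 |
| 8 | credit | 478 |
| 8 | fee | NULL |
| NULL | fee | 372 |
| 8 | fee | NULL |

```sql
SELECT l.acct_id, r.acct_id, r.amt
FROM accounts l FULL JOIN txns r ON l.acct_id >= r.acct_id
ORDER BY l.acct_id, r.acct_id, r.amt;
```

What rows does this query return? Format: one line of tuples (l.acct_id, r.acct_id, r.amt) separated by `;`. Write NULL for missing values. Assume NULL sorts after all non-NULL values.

FULL OUTER JOIN keeps every row from both sides; unmatched rows get NULL for the other side's columns.
Matching on l.acct_id >= r.acct_id. A NULL in a compared column never satisfies the condition.
- acct_id=7: 1 matching r row(s), so 1 row(s) emitted.
- acct_id=6: 1 matching r row(s), so 1 row(s) emitted.
- acct_id=2: no r row matches, row kept with r columns NULL.
- acct_id=5: no r row matches, row kept with r columns NULL.
- acct_id=NULL: no r row matches, row kept with r columns NULL.
- acct_id=6: 1 matching r row(s), so 1 row(s) emitted.
- acct_id=4: no r row matches, row kept with r columns NULL.
- acct_id=4: no r row matches, row kept with r columns NULL.
- acct_id=6: 1 matching r row(s), so 1 row(s) emitted.
- plus 7 unmatched r row(s), each kept with NULL l columns.

(2, NULL, NULL); (4, NULL, NULL); (4, NULL, NULL); (5, NULL, NULL); (6, 6, 220); (6, 6, 220); (6, 6, 220); (7, 6, 220); (NULL, 8, 297); (NULL, 8, 341); (NULL, 8, 406); (NULL, 8, 478); (NULL, 8, NULL); (NULL, 8, NULL); (NULL, NULL, 372); (NULL, NULL, NULL)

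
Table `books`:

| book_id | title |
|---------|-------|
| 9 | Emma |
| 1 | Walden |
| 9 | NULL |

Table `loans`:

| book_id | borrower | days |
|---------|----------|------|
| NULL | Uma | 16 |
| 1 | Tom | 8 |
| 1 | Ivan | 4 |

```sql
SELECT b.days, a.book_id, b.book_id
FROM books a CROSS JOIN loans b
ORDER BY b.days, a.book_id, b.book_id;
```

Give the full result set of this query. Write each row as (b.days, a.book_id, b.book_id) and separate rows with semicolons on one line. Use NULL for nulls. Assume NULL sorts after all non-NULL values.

(4, 1, 1); (4, 9, 1); (4, 9, 1); (8, 1, 1); (8, 9, 1); (8, 9, 1); (16, 1, NULL); (16, 9, NULL); (16, 9, NULL)

CROSS JOIN pairs every row of `books` with every row of `loans`: 3 × 3 = 9 rows.
After projecting and ordering:
b.days | a.book_id | b.book_id
4 | 1 | 1
4 | 9 | 1
4 | 9 | 1
8 | 1 | 1
8 | 9 | 1
8 | 9 | 1
16 | 1 | NULL
16 | 9 | NULL
16 | 9 | NULL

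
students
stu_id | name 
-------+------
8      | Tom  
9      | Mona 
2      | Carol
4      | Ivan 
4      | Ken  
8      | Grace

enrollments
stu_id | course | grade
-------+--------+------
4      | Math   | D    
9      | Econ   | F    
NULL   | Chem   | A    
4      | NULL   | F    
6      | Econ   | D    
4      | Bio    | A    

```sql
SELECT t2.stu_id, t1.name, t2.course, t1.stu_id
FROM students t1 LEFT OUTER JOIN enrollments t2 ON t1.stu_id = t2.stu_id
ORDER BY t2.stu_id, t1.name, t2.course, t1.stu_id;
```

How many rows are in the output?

LEFT JOIN keeps every row from `students`; unmatched rows get NULL for `enrollments`'s columns.
Matching on t1.stu_id = t2.stu_id. A NULL in a compared column never satisfies the condition.
- t1 (stu_id=8) has no partner → padded with NULL.
- t1 (stu_id=9) pairs with 1 row(s) of t2.
- t1 (stu_id=2) has no partner → padded with NULL.
- t1 (stu_id=4) pairs with 3 row(s) of t2.
- t1 (stu_id=4) pairs with 3 row(s) of t2.
- t1 (stu_id=8) has no partner → padded with NULL.
Total: 7 matched + 3 padded = 10 rows.

10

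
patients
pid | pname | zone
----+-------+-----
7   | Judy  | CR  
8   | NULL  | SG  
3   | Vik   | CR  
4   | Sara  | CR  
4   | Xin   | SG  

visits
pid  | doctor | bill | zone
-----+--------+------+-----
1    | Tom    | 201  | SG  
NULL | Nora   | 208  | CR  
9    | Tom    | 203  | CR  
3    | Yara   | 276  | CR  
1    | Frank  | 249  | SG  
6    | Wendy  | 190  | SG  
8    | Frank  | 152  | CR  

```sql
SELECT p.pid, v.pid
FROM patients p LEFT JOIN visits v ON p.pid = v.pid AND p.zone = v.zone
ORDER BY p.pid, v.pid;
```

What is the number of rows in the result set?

LEFT JOIN keeps every row from `patients`; unmatched rows get NULL for `visits`'s columns.
Matching on p.pid = v.pid AND p.zone = v.zone. A NULL in a compared column never satisfies the condition.
- p[0] pid=7, zone=CR → no match; kept with NULLs on the v side.
- p[1] pid=8, zone=SG → no match; kept with NULLs on the v side.
- p[2] pid=3, zone=CR → 1 match(es) in v → 1 row(s).
- p[3] pid=4, zone=CR → no match; kept with NULLs on the v side.
- p[4] pid=4, zone=SG → no match; kept with NULLs on the v side.
Total: 1 matched + 4 padded = 5 rows.

5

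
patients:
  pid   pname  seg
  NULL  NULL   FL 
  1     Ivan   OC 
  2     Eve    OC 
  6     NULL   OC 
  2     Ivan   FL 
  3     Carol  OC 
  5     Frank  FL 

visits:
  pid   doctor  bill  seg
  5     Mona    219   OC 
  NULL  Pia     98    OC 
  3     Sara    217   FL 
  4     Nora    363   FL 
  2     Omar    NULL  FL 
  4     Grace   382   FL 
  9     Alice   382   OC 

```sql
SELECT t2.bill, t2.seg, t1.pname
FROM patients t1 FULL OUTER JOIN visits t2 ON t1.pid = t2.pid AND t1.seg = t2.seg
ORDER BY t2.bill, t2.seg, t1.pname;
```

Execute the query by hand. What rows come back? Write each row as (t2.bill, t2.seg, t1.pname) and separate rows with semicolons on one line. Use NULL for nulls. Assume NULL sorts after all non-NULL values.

(98, OC, NULL); (217, FL, NULL); (219, OC, NULL); (363, FL, NULL); (382, FL, NULL); (382, OC, NULL); (NULL, FL, Ivan); (NULL, NULL, Carol); (NULL, NULL, Eve); (NULL, NULL, Frank); (NULL, NULL, Ivan); (NULL, NULL, NULL); (NULL, NULL, NULL)

FULL OUTER JOIN keeps every row from both sides; unmatched rows get NULL for the other side's columns.
Matching on t1.pid = t2.pid AND t1.seg = t2.seg. A NULL in a compared column never satisfies the condition.
- t1 row (pid=NULL, seg=FL): no match → kept, t2 columns NULL.
- t1 row (pid=1, seg=OC): no match → kept, t2 columns NULL.
- t1 row (pid=2, seg=OC): no match → kept, t2 columns NULL.
- t1 row (pid=6, seg=OC): no match → kept, t2 columns NULL.
- t1 row (pid=2, seg=FL): matches 1 t2 row(s) → 1 output row(s).
- t1 row (pid=3, seg=OC): no match → kept, t2 columns NULL.
- t1 row (pid=5, seg=FL): no match → kept, t2 columns NULL.
- 6 t2 row(s) had no t1 match → kept, t1 columns NULL.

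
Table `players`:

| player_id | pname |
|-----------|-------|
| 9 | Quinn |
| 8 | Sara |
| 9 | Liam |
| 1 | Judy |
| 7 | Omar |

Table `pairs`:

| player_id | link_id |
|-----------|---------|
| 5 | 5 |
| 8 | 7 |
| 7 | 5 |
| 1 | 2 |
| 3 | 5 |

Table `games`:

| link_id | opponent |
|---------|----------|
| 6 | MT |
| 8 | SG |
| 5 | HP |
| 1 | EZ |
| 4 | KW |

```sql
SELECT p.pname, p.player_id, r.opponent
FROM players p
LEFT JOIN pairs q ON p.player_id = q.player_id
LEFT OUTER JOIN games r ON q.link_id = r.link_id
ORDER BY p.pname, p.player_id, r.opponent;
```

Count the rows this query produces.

Joins associate left-to-right: players LEFT JOIN pairs on player_id gives 5 intermediate row(s).
Then LEFT JOIN `games r` on link_id: each of those 5 rows is kept; rows whose q.link_id has no match in r get NULL for r's columns.
Result: 5 row(s).

5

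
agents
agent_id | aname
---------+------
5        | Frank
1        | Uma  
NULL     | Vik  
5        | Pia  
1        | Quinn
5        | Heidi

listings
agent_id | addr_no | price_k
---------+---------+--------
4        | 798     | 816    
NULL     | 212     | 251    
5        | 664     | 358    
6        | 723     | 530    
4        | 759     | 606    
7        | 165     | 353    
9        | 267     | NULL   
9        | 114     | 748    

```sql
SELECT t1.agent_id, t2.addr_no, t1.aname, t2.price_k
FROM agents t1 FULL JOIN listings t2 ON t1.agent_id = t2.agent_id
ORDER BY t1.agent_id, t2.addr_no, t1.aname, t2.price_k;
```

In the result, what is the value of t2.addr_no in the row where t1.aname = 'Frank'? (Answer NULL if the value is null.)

664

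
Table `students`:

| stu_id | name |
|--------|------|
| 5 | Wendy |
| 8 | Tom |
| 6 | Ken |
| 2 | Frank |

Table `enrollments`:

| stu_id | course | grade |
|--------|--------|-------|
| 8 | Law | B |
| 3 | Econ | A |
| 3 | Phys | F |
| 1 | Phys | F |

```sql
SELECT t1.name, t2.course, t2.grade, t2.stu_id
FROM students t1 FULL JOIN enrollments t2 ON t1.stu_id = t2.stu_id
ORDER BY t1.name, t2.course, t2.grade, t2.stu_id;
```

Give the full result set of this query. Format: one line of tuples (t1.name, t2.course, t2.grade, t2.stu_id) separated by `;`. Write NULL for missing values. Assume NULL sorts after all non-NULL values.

(Frank, NULL, NULL, NULL); (Ken, NULL, NULL, NULL); (Tom, Law, B, 8); (Wendy, NULL, NULL, NULL); (NULL, Econ, A, 3); (NULL, Phys, F, 1); (NULL, Phys, F, 3)

FULL OUTER JOIN keeps every row from both sides; unmatched rows get NULL for the other side's columns.
Matching on t1.stu_id = t2.stu_id.
- stu_id=5: no t2 row matches, row kept with t2 columns NULL.
- stu_id=8: 1 matching t2 row(s), so 1 row(s) emitted.
- stu_id=6: no t2 row matches, row kept with t2 columns NULL.
- stu_id=2: no t2 row matches, row kept with t2 columns NULL.
- plus 3 unmatched t2 row(s), each kept with NULL t1 columns.
After projecting and ordering:
t1.name | t2.course | t2.grade | t2.stu_id
Frank | NULL | NULL | NULL
Ken | NULL | NULL | NULL
Tom | Law | B | 8
Wendy | NULL | NULL | NULL
NULL | Econ | A | 3
NULL | Phys | F | 1
NULL | Phys | F | 3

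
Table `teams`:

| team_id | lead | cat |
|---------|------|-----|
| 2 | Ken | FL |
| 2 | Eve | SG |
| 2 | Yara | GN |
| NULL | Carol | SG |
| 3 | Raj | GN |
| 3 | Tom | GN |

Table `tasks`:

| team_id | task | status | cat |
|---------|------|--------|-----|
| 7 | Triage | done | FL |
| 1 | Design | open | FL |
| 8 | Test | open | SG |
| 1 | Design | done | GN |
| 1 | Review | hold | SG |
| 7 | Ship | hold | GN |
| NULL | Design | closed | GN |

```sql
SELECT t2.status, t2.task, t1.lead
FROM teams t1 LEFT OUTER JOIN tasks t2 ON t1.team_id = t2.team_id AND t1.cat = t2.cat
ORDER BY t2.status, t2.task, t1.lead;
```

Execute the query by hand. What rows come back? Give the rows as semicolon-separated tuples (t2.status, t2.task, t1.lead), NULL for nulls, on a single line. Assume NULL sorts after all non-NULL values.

LEFT JOIN keeps every row from `teams`; unmatched rows get NULL for `tasks`'s columns.
Matching on t1.team_id = t2.team_id AND t1.cat = t2.cat. A NULL in a compared column never satisfies the condition.
- t1[0] team_id=2, cat=FL → no match; kept with NULLs on the t2 side.
- t1[1] team_id=2, cat=SG → no match; kept with NULLs on the t2 side.
- t1[2] team_id=2, cat=GN → no match; kept with NULLs on the t2 side.
- t1[3] team_id=NULL, cat=SG → no match; kept with NULLs on the t2 side.
- t1[4] team_id=3, cat=GN → no match; kept with NULLs on the t2 side.
- t1[5] team_id=3, cat=GN → no match; kept with NULLs on the t2 side.
After projecting and ordering:
t2.status | t2.task | t1.lead
NULL | NULL | Carol
NULL | NULL | Eve
NULL | NULL | Ken
NULL | NULL | Raj
NULL | NULL | Tom
NULL | NULL | Yara

(NULL, NULL, Carol); (NULL, NULL, Eve); (NULL, NULL, Ken); (NULL, NULL, Raj); (NULL, NULL, Tom); (NULL, NULL, Yara)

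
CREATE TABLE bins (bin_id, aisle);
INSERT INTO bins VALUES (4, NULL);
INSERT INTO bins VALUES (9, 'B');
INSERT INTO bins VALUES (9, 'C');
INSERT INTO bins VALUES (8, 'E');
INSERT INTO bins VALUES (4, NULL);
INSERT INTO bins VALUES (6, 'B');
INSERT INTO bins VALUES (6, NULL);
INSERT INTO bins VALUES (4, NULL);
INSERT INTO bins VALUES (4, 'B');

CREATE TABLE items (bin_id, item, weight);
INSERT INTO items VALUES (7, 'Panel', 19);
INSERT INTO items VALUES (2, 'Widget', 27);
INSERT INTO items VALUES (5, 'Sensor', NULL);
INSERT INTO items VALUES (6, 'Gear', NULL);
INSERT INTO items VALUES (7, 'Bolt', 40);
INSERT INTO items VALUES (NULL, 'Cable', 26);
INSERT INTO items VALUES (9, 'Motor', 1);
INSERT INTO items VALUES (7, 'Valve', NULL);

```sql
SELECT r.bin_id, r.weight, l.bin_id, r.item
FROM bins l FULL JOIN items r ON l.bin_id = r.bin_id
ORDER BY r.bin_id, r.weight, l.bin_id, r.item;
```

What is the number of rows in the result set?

FULL OUTER JOIN keeps every row from both sides; unmatched rows get NULL for the other side's columns.
Matching on l.bin_id = r.bin_id. A NULL in a compared column never satisfies the condition.
- l (bin_id=4) has no partner → padded with NULL.
- l (bin_id=9) pairs with 1 row(s) of r.
- l (bin_id=9) pairs with 1 row(s) of r.
- l (bin_id=8) has no partner → padded with NULL.
- l (bin_id=4) has no partner → padded with NULL.
- l (bin_id=6) pairs with 1 row(s) of r.
- l (bin_id=6) pairs with 1 row(s) of r.
- l (bin_id=4) has no partner → padded with NULL.
- l (bin_id=4) has no partner → padded with NULL.
- 6 r row(s) had no l match → kept, l columns NULL.
Total: 4 matched + 11 padded = 15 rows.

15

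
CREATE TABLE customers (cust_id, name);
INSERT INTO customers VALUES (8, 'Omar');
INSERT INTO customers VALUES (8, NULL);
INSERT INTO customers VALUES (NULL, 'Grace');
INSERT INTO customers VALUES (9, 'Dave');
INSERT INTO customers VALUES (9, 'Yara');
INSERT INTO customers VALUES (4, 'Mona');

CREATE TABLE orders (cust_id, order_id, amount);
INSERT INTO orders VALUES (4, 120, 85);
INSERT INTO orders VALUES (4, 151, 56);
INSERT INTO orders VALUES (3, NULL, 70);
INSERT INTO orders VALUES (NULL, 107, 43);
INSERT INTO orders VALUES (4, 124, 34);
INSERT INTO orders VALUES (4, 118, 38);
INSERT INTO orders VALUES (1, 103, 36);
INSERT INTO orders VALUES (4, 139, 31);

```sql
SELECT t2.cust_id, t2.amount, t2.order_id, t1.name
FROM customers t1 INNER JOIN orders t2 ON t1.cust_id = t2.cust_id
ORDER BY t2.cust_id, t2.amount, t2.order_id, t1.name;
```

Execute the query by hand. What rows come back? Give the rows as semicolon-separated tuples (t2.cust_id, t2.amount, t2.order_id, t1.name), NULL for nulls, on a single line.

(4, 31, 139, Mona); (4, 34, 124, Mona); (4, 38, 118, Mona); (4, 56, 151, Mona); (4, 85, 120, Mona)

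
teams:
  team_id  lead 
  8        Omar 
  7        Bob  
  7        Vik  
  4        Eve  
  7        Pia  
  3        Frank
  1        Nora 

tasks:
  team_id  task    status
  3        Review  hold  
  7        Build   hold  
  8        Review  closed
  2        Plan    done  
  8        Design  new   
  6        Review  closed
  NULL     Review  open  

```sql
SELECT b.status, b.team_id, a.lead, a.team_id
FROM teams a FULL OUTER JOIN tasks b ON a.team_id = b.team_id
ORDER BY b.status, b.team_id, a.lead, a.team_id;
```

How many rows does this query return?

11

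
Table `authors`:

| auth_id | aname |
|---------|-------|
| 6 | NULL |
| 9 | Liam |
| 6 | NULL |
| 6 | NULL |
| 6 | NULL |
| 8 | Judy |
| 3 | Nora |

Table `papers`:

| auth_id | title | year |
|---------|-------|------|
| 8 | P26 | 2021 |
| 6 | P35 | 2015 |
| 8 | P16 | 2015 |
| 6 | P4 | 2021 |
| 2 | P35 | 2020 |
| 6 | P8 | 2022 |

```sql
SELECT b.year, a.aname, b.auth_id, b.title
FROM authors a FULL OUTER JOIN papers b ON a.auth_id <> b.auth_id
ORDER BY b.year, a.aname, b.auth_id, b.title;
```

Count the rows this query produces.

FULL OUTER JOIN keeps every row from both sides; unmatched rows get NULL for the other side's columns.
Matching on a.auth_id <> b.auth_id.
- a (auth_id=6) pairs with 3 row(s) of b.
- a (auth_id=9) pairs with 6 row(s) of b.
- a (auth_id=6) pairs with 3 row(s) of b.
- a (auth_id=6) pairs with 3 row(s) of b.
- a (auth_id=6) pairs with 3 row(s) of b.
- a (auth_id=8) pairs with 4 row(s) of b.
- a (auth_id=3) pairs with 6 row(s) of b.
Total: 28 rows.

28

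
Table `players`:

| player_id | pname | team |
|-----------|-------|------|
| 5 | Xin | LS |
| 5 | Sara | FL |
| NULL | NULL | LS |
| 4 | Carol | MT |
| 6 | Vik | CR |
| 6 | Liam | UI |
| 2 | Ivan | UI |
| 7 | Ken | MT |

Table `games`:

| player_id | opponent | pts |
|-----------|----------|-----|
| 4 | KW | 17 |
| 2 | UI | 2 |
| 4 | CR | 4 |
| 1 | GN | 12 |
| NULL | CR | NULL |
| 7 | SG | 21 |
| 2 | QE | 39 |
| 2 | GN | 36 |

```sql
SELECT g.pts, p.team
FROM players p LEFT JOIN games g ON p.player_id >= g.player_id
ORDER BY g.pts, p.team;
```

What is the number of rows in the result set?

42

LEFT JOIN keeps every row from `players`; unmatched rows get NULL for `games`'s columns.
Matching on p.player_id >= g.player_id. A NULL in a compared column never satisfies the condition.
- player_id=5: 6 matching g row(s), so 6 row(s) emitted.
- player_id=5: 6 matching g row(s), so 6 row(s) emitted.
- player_id=NULL: no g row matches, row kept with g columns NULL.
- player_id=4: 6 matching g row(s), so 6 row(s) emitted.
- player_id=6: 6 matching g row(s), so 6 row(s) emitted.
- player_id=6: 6 matching g row(s), so 6 row(s) emitted.
- player_id=2: 4 matching g row(s), so 4 row(s) emitted.
- player_id=7: 7 matching g row(s), so 7 row(s) emitted.
Total: 41 matched + 1 padded = 42 rows.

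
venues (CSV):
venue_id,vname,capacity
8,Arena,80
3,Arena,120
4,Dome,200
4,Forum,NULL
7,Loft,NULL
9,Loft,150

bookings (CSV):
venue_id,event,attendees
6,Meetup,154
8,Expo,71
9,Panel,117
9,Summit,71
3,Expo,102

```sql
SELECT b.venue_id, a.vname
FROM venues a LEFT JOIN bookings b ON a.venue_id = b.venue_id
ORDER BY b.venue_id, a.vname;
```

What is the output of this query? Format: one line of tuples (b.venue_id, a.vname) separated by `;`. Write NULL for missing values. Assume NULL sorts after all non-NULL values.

(3, Arena); (8, Arena); (9, Loft); (9, Loft); (NULL, Dome); (NULL, Forum); (NULL, Loft)

LEFT JOIN keeps every row from `venues`; unmatched rows get NULL for `bookings`'s columns.
Matching on a.venue_id = b.venue_id.
- a (venue_id=8) pairs with 1 row(s) of b.
- a (venue_id=3) pairs with 1 row(s) of b.
- a (venue_id=4) has no partner → padded with NULL.
- a (venue_id=4) has no partner → padded with NULL.
- a (venue_id=7) has no partner → padded with NULL.
- a (venue_id=9) pairs with 2 row(s) of b.
After projecting and ordering:
b.venue_id | a.vname
3 | Arena
8 | Arena
9 | Loft
9 | Loft
NULL | Dome
NULL | Forum
NULL | Loft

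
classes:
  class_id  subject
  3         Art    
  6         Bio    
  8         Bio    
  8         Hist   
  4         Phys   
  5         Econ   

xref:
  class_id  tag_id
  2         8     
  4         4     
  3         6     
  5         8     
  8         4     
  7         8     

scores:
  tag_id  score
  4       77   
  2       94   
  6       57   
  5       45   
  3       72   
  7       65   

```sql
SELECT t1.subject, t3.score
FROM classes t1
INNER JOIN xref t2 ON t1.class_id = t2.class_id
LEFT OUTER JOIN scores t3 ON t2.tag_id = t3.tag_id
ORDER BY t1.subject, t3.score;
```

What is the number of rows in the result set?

Evaluate left to right. First `classes t1 INNER JOIN xref t2` on class_id: 5 row(s).
Then LEFT JOIN `scores t3` on tag_id: each of those 5 rows is kept; rows whose t2.tag_id has no match in t3 get NULL for t3's columns.
Result: 5 row(s).

5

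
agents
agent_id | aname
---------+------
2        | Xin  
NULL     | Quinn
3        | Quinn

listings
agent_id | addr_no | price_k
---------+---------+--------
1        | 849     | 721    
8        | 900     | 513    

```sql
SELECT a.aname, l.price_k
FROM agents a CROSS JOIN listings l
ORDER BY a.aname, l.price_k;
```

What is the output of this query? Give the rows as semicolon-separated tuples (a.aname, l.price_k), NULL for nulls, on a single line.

(Quinn, 513); (Quinn, 513); (Quinn, 721); (Quinn, 721); (Xin, 513); (Xin, 721)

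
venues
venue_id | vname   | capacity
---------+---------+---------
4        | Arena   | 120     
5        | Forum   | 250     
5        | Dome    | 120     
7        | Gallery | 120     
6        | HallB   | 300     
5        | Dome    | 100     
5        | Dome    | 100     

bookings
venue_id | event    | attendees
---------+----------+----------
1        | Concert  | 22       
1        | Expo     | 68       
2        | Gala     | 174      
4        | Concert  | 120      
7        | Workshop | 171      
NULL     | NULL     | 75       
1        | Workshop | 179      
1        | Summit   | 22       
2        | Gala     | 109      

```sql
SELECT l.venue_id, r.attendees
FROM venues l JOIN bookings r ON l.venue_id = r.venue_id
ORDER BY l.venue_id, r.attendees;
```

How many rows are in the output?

INNER JOIN keeps only pairs where the ON condition holds.
Matching on l.venue_id = r.venue_id. A NULL in a compared column never satisfies the condition.
- l (venue_id=4) pairs with 1 row(s) of r.
- l (venue_id=5) has no partner → excluded.
- l (venue_id=5) has no partner → excluded.
- l (venue_id=7) pairs with 1 row(s) of r.
- l (venue_id=6) has no partner → excluded.
- l (venue_id=5) has no partner → excluded.
- l (venue_id=5) has no partner → excluded.
Total: 2 rows.

2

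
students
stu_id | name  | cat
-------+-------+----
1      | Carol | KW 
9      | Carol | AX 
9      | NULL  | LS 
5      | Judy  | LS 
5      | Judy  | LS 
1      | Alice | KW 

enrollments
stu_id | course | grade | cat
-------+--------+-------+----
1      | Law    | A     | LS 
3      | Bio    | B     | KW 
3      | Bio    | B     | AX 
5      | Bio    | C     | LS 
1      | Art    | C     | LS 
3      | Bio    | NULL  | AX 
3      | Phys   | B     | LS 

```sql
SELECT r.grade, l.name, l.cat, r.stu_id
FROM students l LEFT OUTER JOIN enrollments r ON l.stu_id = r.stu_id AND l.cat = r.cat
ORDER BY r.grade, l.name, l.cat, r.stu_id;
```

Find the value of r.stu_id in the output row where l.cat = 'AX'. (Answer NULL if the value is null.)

LEFT JOIN keeps every row from `students`; unmatched rows get NULL for `enrollments`'s columns.
Matching on l.stu_id = r.stu_id AND l.cat = r.cat.
- l row (stu_id=1, cat=KW): no match → kept, r columns NULL.
- l row (stu_id=9, cat=AX): no match → kept, r columns NULL.
- l row (stu_id=9, cat=LS): no match → kept, r columns NULL.
- l row (stu_id=5, cat=LS): matches 1 r row(s) → 1 output row(s).
- l row (stu_id=5, cat=LS): matches 1 r row(s) → 1 output row(s).
- l row (stu_id=1, cat=KW): no match → kept, r columns NULL.

NULL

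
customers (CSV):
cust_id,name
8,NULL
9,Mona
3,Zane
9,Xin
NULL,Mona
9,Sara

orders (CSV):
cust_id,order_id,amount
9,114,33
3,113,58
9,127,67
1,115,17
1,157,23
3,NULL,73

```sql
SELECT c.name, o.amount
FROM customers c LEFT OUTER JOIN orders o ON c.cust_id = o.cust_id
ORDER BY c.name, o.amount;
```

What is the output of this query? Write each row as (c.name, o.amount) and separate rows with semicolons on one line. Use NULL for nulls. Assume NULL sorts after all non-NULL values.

LEFT JOIN keeps every row from `customers`; unmatched rows get NULL for `orders`'s columns.
Matching on c.cust_id = o.cust_id. A NULL in a compared column never satisfies the condition.
Matched pairs: 8; unmatched c rows kept: 2.

(Mona, 33); (Mona, 67); (Mona, NULL); (Sara, 33); (Sara, 67); (Xin, 33); (Xin, 67); (Zane, 58); (Zane, 73); (NULL, NULL)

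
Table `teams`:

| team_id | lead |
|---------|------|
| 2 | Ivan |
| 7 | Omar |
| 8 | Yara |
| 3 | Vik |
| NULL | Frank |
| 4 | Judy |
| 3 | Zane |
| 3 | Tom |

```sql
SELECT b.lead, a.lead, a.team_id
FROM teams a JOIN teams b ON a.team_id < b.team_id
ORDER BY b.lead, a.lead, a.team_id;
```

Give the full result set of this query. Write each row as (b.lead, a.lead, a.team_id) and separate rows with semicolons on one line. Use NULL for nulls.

INNER JOIN keeps only pairs where the ON condition holds.
Matching on a.team_id < b.team_id. A NULL in a compared column never satisfies the condition.
- a row (team_id=2): matches 6 b row(s) → 6 output row(s).
- a row (team_id=7): matches 1 b row(s) → 1 output row(s).
- a row (team_id=8): no match → dropped.
- a row (team_id=3): matches 3 b row(s) → 3 output row(s).
- a row (team_id=NULL): no match → dropped.
- a row (team_id=4): matches 2 b row(s) → 2 output row(s).
- a row (team_id=3): matches 3 b row(s) → 3 output row(s).
- a row (team_id=3): matches 3 b row(s) → 3 output row(s).

(Judy, Ivan, 2); (Judy, Tom, 3); (Judy, Vik, 3); (Judy, Zane, 3); (Omar, Ivan, 2); (Omar, Judy, 4); (Omar, Tom, 3); (Omar, Vik, 3); (Omar, Zane, 3); (Tom, Ivan, 2); (Vik, Ivan, 2); (Yara, Ivan, 2); (Yara, Judy, 4); (Yara, Omar, 7); (Yara, Tom, 3); (Yara, Vik, 3); (Yara, Zane, 3); (Zane, Ivan, 2)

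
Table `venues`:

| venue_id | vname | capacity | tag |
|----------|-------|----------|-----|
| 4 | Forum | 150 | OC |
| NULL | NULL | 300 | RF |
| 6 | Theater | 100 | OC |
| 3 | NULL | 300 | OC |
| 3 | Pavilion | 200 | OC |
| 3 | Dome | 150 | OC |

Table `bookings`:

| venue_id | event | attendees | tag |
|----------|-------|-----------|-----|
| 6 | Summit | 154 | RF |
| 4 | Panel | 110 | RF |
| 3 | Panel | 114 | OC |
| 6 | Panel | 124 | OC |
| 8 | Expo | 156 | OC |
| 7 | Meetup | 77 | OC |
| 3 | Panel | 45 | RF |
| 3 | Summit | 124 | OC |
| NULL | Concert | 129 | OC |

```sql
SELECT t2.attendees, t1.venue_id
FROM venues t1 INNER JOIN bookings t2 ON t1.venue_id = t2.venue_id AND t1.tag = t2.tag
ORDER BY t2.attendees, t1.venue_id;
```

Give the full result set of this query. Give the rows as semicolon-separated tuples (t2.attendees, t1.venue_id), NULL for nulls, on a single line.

(114, 3); (114, 3); (114, 3); (124, 3); (124, 3); (124, 3); (124, 6)

INNER JOIN keeps only pairs where the ON condition holds.
Matching on t1.venue_id = t2.venue_id AND t1.tag = t2.tag. A NULL in a compared column never satisfies the condition.
Matched pairs: 7.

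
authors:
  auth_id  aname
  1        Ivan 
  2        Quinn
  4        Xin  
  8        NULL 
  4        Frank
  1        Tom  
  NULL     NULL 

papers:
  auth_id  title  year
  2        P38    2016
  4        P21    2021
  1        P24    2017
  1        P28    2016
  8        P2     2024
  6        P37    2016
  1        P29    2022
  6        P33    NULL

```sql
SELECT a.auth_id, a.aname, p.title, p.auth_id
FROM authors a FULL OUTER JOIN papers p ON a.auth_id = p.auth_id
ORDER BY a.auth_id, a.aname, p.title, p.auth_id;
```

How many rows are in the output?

FULL OUTER JOIN keeps every row from both sides; unmatched rows get NULL for the other side's columns.
Matching on a.auth_id = p.auth_id. A NULL in a compared column never satisfies the condition.
Matched pairs: 10; unmatched a rows kept: 1; unmatched p rows kept: 2.
Total: 10 matched + 3 padded = 13 rows.

13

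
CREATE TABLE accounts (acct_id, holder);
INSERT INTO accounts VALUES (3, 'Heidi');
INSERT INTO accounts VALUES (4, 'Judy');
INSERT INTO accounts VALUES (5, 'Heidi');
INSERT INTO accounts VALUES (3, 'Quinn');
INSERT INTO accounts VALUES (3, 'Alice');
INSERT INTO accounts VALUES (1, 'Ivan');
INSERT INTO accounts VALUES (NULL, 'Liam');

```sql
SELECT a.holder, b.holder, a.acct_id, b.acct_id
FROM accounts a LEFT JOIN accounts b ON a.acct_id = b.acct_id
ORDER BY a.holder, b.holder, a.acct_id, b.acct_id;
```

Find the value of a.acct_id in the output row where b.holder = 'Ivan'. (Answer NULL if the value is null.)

LEFT JOIN keeps every row from `accounts a`; unmatched rows get NULL for `accounts b`'s columns.
Matching on a.acct_id = b.acct_id. A NULL in a compared column never satisfies the condition.
- a (acct_id=3) pairs with 3 row(s) of b.
- a (acct_id=4) pairs with 1 row(s) of b.
- a (acct_id=5) pairs with 1 row(s) of b.
- a (acct_id=3) pairs with 3 row(s) of b.
- a (acct_id=3) pairs with 3 row(s) of b.
- a (acct_id=1) pairs with 1 row(s) of b.
- a (acct_id=NULL) has no partner → padded with NULL.

1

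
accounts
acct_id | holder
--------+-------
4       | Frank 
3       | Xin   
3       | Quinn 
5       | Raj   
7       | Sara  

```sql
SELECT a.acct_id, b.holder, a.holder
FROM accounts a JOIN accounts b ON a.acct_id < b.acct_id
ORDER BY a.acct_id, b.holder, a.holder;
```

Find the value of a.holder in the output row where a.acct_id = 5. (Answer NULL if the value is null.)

Raj

INNER JOIN keeps only pairs where the ON condition holds.
Matching on a.acct_id < b.acct_id.
Matched pairs: 9.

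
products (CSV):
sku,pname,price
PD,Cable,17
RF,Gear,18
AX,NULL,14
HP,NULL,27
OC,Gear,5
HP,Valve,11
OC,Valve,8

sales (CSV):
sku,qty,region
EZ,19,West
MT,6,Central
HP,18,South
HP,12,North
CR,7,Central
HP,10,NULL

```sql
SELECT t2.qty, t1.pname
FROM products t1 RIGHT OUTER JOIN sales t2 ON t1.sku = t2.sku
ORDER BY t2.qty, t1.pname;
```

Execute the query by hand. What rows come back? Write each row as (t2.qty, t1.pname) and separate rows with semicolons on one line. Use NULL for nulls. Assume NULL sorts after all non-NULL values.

RIGHT JOIN keeps every row from `sales`; unmatched rows get NULL for `products`'s columns.
Matching on t1.sku = t2.sku.
- t1[0] sku=PD → no match.
- t1[1] sku=RF → no match.
- t1[2] sku=AX → no match.
- t1[3] sku=HP → 3 match(es) in t2 → 3 row(s).
- t1[4] sku=OC → no match.
- t1[5] sku=HP → 3 match(es) in t2 → 3 row(s).
- t1[6] sku=OC → no match.
- 3 t2 row(s) had no t1 match → kept, t1 columns NULL.
After projecting and ordering:
t2.qty | t1.pname
6 | NULL
7 | NULL
10 | Valve
10 | NULL
12 | Valve
12 | NULL
18 | Valve
18 | NULL
19 | NULL

(6, NULL); (7, NULL); (10, Valve); (10, NULL); (12, Valve); (12, NULL); (18, Valve); (18, NULL); (19, NULL)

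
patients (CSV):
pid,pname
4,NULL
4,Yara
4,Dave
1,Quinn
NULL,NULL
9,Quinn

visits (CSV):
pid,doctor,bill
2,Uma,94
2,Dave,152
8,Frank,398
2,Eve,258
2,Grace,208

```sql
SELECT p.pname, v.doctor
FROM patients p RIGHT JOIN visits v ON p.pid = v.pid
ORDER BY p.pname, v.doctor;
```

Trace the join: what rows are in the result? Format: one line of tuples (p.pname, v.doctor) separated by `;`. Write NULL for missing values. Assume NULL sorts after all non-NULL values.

RIGHT JOIN keeps every row from `visits`; unmatched rows get NULL for `patients`'s columns.
Matching on p.pid = v.pid. A NULL in a compared column never satisfies the condition.
- p row (pid=4): no match.
- p row (pid=4): no match.
- p row (pid=4): no match.
- p row (pid=1): no match.
- p row (pid=NULL): no match.
- p row (pid=9): no match.
- 5 v row(s) had no p match → kept, p columns NULL.
After projecting and ordering:
p.pname | v.doctor
NULL | Dave
NULL | Eve
NULL | Frank
NULL | Grace
NULL | Uma

(NULL, Dave); (NULL, Eve); (NULL, Frank); (NULL, Grace); (NULL, Uma)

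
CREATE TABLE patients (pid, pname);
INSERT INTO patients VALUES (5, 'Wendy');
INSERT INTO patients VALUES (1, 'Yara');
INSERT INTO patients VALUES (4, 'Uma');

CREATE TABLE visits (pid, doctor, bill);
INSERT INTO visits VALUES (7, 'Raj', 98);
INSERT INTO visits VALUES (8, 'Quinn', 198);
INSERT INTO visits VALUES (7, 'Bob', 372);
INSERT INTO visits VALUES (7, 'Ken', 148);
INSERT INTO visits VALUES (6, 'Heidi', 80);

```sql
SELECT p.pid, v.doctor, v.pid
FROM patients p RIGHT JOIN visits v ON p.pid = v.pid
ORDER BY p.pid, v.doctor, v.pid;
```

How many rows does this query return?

RIGHT JOIN keeps every row from `visits`; unmatched rows get NULL for `patients`'s columns.
Matching on p.pid = v.pid.
- p[0] pid=5 → no match.
- p[1] pid=1 → no match.
- p[2] pid=4 → no match.
- plus 5 unmatched v row(s), each kept with NULL p columns.
Total: 0 matched + 5 padded = 5 rows.

5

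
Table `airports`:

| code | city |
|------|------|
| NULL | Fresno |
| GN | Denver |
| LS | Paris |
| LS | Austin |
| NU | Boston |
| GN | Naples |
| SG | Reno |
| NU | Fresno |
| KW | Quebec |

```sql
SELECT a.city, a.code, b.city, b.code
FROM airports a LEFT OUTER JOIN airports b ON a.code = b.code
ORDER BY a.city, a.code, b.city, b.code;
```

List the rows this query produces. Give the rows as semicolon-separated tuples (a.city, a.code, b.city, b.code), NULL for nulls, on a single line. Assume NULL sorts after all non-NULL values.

(Austin, LS, Austin, LS); (Austin, LS, Paris, LS); (Boston, NU, Boston, NU); (Boston, NU, Fresno, NU); (Denver, GN, Denver, GN); (Denver, GN, Naples, GN); (Fresno, NU, Boston, NU); (Fresno, NU, Fresno, NU); (Fresno, NULL, NULL, NULL); (Naples, GN, Denver, GN); (Naples, GN, Naples, GN); (Paris, LS, Austin, LS); (Paris, LS, Paris, LS); (Quebec, KW, Quebec, KW); (Reno, SG, Reno, SG)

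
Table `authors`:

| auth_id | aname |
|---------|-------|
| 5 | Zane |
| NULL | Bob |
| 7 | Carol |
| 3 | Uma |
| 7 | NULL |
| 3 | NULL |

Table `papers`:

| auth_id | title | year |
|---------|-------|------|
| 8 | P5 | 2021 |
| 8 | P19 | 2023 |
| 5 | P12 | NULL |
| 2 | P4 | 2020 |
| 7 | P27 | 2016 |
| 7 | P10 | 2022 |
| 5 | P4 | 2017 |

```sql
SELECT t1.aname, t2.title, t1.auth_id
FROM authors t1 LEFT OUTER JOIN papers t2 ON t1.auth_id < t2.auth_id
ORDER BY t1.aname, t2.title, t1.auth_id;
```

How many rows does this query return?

21

LEFT JOIN keeps every row from `authors`; unmatched rows get NULL for `papers`'s columns.
Matching on t1.auth_id < t2.auth_id. A NULL in a compared column never satisfies the condition.
- t1 (auth_id=5) pairs with 4 row(s) of t2.
- t1 (auth_id=NULL) has no partner → padded with NULL.
- t1 (auth_id=7) pairs with 2 row(s) of t2.
- t1 (auth_id=3) pairs with 6 row(s) of t2.
- t1 (auth_id=7) pairs with 2 row(s) of t2.
- t1 (auth_id=3) pairs with 6 row(s) of t2.
Total: 20 matched + 1 padded = 21 rows.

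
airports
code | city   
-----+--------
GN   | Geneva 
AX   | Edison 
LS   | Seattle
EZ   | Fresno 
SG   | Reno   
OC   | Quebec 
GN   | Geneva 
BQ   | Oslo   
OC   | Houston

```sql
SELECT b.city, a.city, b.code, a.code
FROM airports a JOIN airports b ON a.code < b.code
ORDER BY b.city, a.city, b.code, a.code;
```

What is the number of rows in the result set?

INNER JOIN keeps only pairs where the ON condition holds.
Matching on a.code < b.code.
- a[0] code=GN → 4 match(es) in b → 4 row(s).
- a[1] code=AX → 8 match(es) in b → 8 row(s).
- a[2] code=LS → 3 match(es) in b → 3 row(s).
- a[3] code=EZ → 6 match(es) in b → 6 row(s).
- a[4] code=SG → no match; dropped.
- a[5] code=OC → 1 match(es) in b → 1 row(s).
- a[6] code=GN → 4 match(es) in b → 4 row(s).
- a[7] code=BQ → 7 match(es) in b → 7 row(s).
- a[8] code=OC → 1 match(es) in b → 1 row(s).
Total: 34 rows.

34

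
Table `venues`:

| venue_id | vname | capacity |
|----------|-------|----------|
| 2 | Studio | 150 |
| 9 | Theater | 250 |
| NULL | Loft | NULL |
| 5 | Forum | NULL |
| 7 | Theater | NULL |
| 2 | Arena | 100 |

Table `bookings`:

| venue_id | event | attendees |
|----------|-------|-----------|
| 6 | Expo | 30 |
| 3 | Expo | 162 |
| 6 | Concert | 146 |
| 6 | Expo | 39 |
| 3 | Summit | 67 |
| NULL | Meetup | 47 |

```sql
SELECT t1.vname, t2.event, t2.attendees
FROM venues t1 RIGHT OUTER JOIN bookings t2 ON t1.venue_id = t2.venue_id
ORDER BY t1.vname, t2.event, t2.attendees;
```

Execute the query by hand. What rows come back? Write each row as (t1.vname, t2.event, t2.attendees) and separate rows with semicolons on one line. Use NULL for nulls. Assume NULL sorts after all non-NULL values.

(NULL, Concert, 146); (NULL, Expo, 30); (NULL, Expo, 39); (NULL, Expo, 162); (NULL, Meetup, 47); (NULL, Summit, 67)

RIGHT JOIN keeps every row from `bookings`; unmatched rows get NULL for `venues`'s columns.
Matching on t1.venue_id = t2.venue_id. A NULL in a compared column never satisfies the condition.
- t1 row (venue_id=2): no match.
- t1 row (venue_id=9): no match.
- t1 row (venue_id=NULL): no match.
- t1 row (venue_id=5): no match.
- t1 row (venue_id=7): no match.
- t1 row (venue_id=2): no match.
- plus 6 unmatched t2 row(s), each kept with NULL t1 columns.
After projecting and ordering:
t1.vname | t2.event | t2.attendees
NULL | Concert | 146
NULL | Expo | 30
NULL | Expo | 39
NULL | Expo | 162
NULL | Meetup | 47
NULL | Summit | 67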